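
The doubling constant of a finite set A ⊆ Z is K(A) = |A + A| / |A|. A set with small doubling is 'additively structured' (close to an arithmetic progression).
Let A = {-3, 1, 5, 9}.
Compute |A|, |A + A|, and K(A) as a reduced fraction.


|A| = 4.
Compute A + A by enumerating all 16 pairs.
A + A = {-6, -2, 2, 6, 10, 14, 18}, so |A + A| = 7.
K = |A + A| / |A| = 7/4 (already in lowest terms) ≈ 1.7500.
Reference: AP of size 4 gives K = 7/4 ≈ 1.7500; a fully generic set of size 4 gives K ≈ 2.5000.

|A| = 4, |A + A| = 7, K = 7/4.


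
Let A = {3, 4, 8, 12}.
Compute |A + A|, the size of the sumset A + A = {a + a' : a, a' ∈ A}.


A + A = {a + a' : a, a' ∈ A}; |A| = 4.
General bounds: 2|A| - 1 ≤ |A + A| ≤ |A|(|A|+1)/2, i.e. 7 ≤ |A + A| ≤ 10.
Lower bound 2|A|-1 is attained iff A is an arithmetic progression.
Enumerate sums a + a' for a ≤ a' (symmetric, so this suffices):
a = 3: 3+3=6, 3+4=7, 3+8=11, 3+12=15
a = 4: 4+4=8, 4+8=12, 4+12=16
a = 8: 8+8=16, 8+12=20
a = 12: 12+12=24
Distinct sums: {6, 7, 8, 11, 12, 15, 16, 20, 24}
|A + A| = 9

|A + A| = 9


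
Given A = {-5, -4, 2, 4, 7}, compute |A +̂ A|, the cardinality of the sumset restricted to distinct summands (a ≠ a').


Restricted sumset: A +̂ A = {a + a' : a ∈ A, a' ∈ A, a ≠ a'}.
Equivalently, take A + A and drop any sum 2a that is achievable ONLY as a + a for a ∈ A (i.e. sums representable only with equal summands).
Enumerate pairs (a, a') with a < a' (symmetric, so each unordered pair gives one sum; this covers all a ≠ a'):
  -5 + -4 = -9
  -5 + 2 = -3
  -5 + 4 = -1
  -5 + 7 = 2
  -4 + 2 = -2
  -4 + 4 = 0
  -4 + 7 = 3
  2 + 4 = 6
  2 + 7 = 9
  4 + 7 = 11
Collected distinct sums: {-9, -3, -2, -1, 0, 2, 3, 6, 9, 11}
|A +̂ A| = 10
(Reference bound: |A +̂ A| ≥ 2|A| - 3 for |A| ≥ 2, with |A| = 5 giving ≥ 7.)

|A +̂ A| = 10


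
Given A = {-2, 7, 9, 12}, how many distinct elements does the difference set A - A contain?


A - A = {a - a' : a, a' ∈ A}; |A| = 4.
Bounds: 2|A|-1 ≤ |A - A| ≤ |A|² - |A| + 1, i.e. 7 ≤ |A - A| ≤ 13.
Note: 0 ∈ A - A always (from a - a). The set is symmetric: if d ∈ A - A then -d ∈ A - A.
Enumerate nonzero differences d = a - a' with a > a' (then include -d):
Positive differences: {2, 3, 5, 9, 11, 14}
Full difference set: {0} ∪ (positive diffs) ∪ (negative diffs).
|A - A| = 1 + 2·6 = 13 (matches direct enumeration: 13).

|A - A| = 13


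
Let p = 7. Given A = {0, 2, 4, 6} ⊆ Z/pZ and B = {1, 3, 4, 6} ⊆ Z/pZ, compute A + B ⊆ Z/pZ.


Work in Z/7Z: reduce every sum a + b modulo 7.
Enumerate all 16 pairs:
a = 0: 0+1=1, 0+3=3, 0+4=4, 0+6=6
a = 2: 2+1=3, 2+3=5, 2+4=6, 2+6=1
a = 4: 4+1=5, 4+3=0, 4+4=1, 4+6=3
a = 6: 6+1=0, 6+3=2, 6+4=3, 6+6=5
Distinct residues collected: {0, 1, 2, 3, 4, 5, 6}
|A + B| = 7 (out of 7 total residues).

A + B = {0, 1, 2, 3, 4, 5, 6}


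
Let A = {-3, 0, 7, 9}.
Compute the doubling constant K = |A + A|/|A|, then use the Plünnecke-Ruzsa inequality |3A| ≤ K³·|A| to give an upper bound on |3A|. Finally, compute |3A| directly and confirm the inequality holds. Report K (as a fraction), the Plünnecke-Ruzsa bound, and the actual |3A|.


|A| = 4.
Step 1: Compute A + A by enumerating all 16 pairs.
A + A = {-6, -3, 0, 4, 6, 7, 9, 14, 16, 18}, so |A + A| = 10.
Step 2: Doubling constant K = |A + A|/|A| = 10/4 = 10/4 ≈ 2.5000.
Step 3: Plünnecke-Ruzsa gives |3A| ≤ K³·|A| = (2.5000)³ · 4 ≈ 62.5000.
Step 4: Compute 3A = A + A + A directly by enumerating all triples (a,b,c) ∈ A³; |3A| = 20.
Step 5: Check 20 ≤ 62.5000? Yes ✓.

K = 10/4, Plünnecke-Ruzsa bound K³|A| ≈ 62.5000, |3A| = 20, inequality holds.


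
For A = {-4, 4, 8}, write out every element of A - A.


A - A = {a - a' : a, a' ∈ A}.
Compute a - a' for each ordered pair (a, a'):
a = -4: -4--4=0, -4-4=-8, -4-8=-12
a = 4: 4--4=8, 4-4=0, 4-8=-4
a = 8: 8--4=12, 8-4=4, 8-8=0
Collecting distinct values (and noting 0 appears from a-a):
A - A = {-12, -8, -4, 0, 4, 8, 12}
|A - A| = 7

A - A = {-12, -8, -4, 0, 4, 8, 12}


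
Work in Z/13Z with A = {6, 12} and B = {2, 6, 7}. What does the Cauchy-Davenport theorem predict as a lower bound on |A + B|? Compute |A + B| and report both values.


Cauchy-Davenport: |A + B| ≥ min(p, |A| + |B| - 1) for A, B nonempty in Z/pZ.
|A| = 2, |B| = 3, p = 13.
CD lower bound = min(13, 2 + 3 - 1) = min(13, 4) = 4.
Compute A + B mod 13 directly:
a = 6: 6+2=8, 6+6=12, 6+7=0
a = 12: 12+2=1, 12+6=5, 12+7=6
A + B = {0, 1, 5, 6, 8, 12}, so |A + B| = 6.
Verify: 6 ≥ 4? Yes ✓.

CD lower bound = 4, actual |A + B| = 6.


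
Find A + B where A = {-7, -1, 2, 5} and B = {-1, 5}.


A + B = {a + b : a ∈ A, b ∈ B}.
Enumerate all |A|·|B| = 4·2 = 8 pairs (a, b) and collect distinct sums.
a = -7: -7+-1=-8, -7+5=-2
a = -1: -1+-1=-2, -1+5=4
a = 2: 2+-1=1, 2+5=7
a = 5: 5+-1=4, 5+5=10
Collecting distinct sums: A + B = {-8, -2, 1, 4, 7, 10}
|A + B| = 6

A + B = {-8, -2, 1, 4, 7, 10}


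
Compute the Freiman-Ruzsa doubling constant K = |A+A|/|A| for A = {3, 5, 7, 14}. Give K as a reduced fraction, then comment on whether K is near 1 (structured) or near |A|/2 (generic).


|A| = 4.
Compute A + A by enumerating all 16 pairs.
A + A = {6, 8, 10, 12, 14, 17, 19, 21, 28}, so |A + A| = 9.
K = |A + A| / |A| = 9/4 (already in lowest terms) ≈ 2.2500.
Reference: AP of size 4 gives K = 7/4 ≈ 1.7500; a fully generic set of size 4 gives K ≈ 2.5000.

|A| = 4, |A + A| = 9, K = 9/4.


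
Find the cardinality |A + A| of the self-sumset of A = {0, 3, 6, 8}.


A + A = {a + a' : a, a' ∈ A}; |A| = 4.
General bounds: 2|A| - 1 ≤ |A + A| ≤ |A|(|A|+1)/2, i.e. 7 ≤ |A + A| ≤ 10.
Lower bound 2|A|-1 is attained iff A is an arithmetic progression.
Enumerate sums a + a' for a ≤ a' (symmetric, so this suffices):
a = 0: 0+0=0, 0+3=3, 0+6=6, 0+8=8
a = 3: 3+3=6, 3+6=9, 3+8=11
a = 6: 6+6=12, 6+8=14
a = 8: 8+8=16
Distinct sums: {0, 3, 6, 8, 9, 11, 12, 14, 16}
|A + A| = 9

|A + A| = 9


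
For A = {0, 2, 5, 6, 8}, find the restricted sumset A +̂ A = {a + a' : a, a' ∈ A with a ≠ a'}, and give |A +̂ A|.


Restricted sumset: A +̂ A = {a + a' : a ∈ A, a' ∈ A, a ≠ a'}.
Equivalently, take A + A and drop any sum 2a that is achievable ONLY as a + a for a ∈ A (i.e. sums representable only with equal summands).
Enumerate pairs (a, a') with a < a' (symmetric, so each unordered pair gives one sum; this covers all a ≠ a'):
  0 + 2 = 2
  0 + 5 = 5
  0 + 6 = 6
  0 + 8 = 8
  2 + 5 = 7
  2 + 6 = 8
  2 + 8 = 10
  5 + 6 = 11
  5 + 8 = 13
  6 + 8 = 14
Collected distinct sums: {2, 5, 6, 7, 8, 10, 11, 13, 14}
|A +̂ A| = 9
(Reference bound: |A +̂ A| ≥ 2|A| - 3 for |A| ≥ 2, with |A| = 5 giving ≥ 7.)

|A +̂ A| = 9


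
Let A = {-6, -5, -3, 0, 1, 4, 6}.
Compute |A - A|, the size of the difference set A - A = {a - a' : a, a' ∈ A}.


A - A = {a - a' : a, a' ∈ A}; |A| = 7.
Bounds: 2|A|-1 ≤ |A - A| ≤ |A|² - |A| + 1, i.e. 13 ≤ |A - A| ≤ 43.
Note: 0 ∈ A - A always (from a - a). The set is symmetric: if d ∈ A - A then -d ∈ A - A.
Enumerate nonzero differences d = a - a' with a > a' (then include -d):
Positive differences: {1, 2, 3, 4, 5, 6, 7, 9, 10, 11, 12}
Full difference set: {0} ∪ (positive diffs) ∪ (negative diffs).
|A - A| = 1 + 2·11 = 23 (matches direct enumeration: 23).

|A - A| = 23


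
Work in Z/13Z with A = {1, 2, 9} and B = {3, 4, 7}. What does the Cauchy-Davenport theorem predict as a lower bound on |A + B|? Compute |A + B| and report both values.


Cauchy-Davenport: |A + B| ≥ min(p, |A| + |B| - 1) for A, B nonempty in Z/pZ.
|A| = 3, |B| = 3, p = 13.
CD lower bound = min(13, 3 + 3 - 1) = min(13, 5) = 5.
Compute A + B mod 13 directly:
a = 1: 1+3=4, 1+4=5, 1+7=8
a = 2: 2+3=5, 2+4=6, 2+7=9
a = 9: 9+3=12, 9+4=0, 9+7=3
A + B = {0, 3, 4, 5, 6, 8, 9, 12}, so |A + B| = 8.
Verify: 8 ≥ 5? Yes ✓.

CD lower bound = 5, actual |A + B| = 8.


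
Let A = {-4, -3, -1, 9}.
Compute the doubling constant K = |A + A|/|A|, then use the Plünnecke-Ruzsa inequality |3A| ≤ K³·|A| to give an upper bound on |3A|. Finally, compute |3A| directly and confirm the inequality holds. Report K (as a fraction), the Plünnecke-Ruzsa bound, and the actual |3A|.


|A| = 4.
Step 1: Compute A + A by enumerating all 16 pairs.
A + A = {-8, -7, -6, -5, -4, -2, 5, 6, 8, 18}, so |A + A| = 10.
Step 2: Doubling constant K = |A + A|/|A| = 10/4 = 10/4 ≈ 2.5000.
Step 3: Plünnecke-Ruzsa gives |3A| ≤ K³·|A| = (2.5000)³ · 4 ≈ 62.5000.
Step 4: Compute 3A = A + A + A directly by enumerating all triples (a,b,c) ∈ A³; |3A| = 19.
Step 5: Check 19 ≤ 62.5000? Yes ✓.

K = 10/4, Plünnecke-Ruzsa bound K³|A| ≈ 62.5000, |3A| = 19, inequality holds.


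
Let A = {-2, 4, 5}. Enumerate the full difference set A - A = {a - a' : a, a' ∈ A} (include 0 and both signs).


A - A = {a - a' : a, a' ∈ A}.
Compute a - a' for each ordered pair (a, a'):
a = -2: -2--2=0, -2-4=-6, -2-5=-7
a = 4: 4--2=6, 4-4=0, 4-5=-1
a = 5: 5--2=7, 5-4=1, 5-5=0
Collecting distinct values (and noting 0 appears from a-a):
A - A = {-7, -6, -1, 0, 1, 6, 7}
|A - A| = 7

A - A = {-7, -6, -1, 0, 1, 6, 7}


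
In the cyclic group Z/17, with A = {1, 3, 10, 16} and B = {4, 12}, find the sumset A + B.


Work in Z/17Z: reduce every sum a + b modulo 17.
Enumerate all 8 pairs:
a = 1: 1+4=5, 1+12=13
a = 3: 3+4=7, 3+12=15
a = 10: 10+4=14, 10+12=5
a = 16: 16+4=3, 16+12=11
Distinct residues collected: {3, 5, 7, 11, 13, 14, 15}
|A + B| = 7 (out of 17 total residues).

A + B = {3, 5, 7, 11, 13, 14, 15}


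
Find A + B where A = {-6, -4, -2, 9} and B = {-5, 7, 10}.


A + B = {a + b : a ∈ A, b ∈ B}.
Enumerate all |A|·|B| = 4·3 = 12 pairs (a, b) and collect distinct sums.
a = -6: -6+-5=-11, -6+7=1, -6+10=4
a = -4: -4+-5=-9, -4+7=3, -4+10=6
a = -2: -2+-5=-7, -2+7=5, -2+10=8
a = 9: 9+-5=4, 9+7=16, 9+10=19
Collecting distinct sums: A + B = {-11, -9, -7, 1, 3, 4, 5, 6, 8, 16, 19}
|A + B| = 11

A + B = {-11, -9, -7, 1, 3, 4, 5, 6, 8, 16, 19}


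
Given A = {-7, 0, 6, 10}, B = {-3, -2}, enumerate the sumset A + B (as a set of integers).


A + B = {a + b : a ∈ A, b ∈ B}.
Enumerate all |A|·|B| = 4·2 = 8 pairs (a, b) and collect distinct sums.
a = -7: -7+-3=-10, -7+-2=-9
a = 0: 0+-3=-3, 0+-2=-2
a = 6: 6+-3=3, 6+-2=4
a = 10: 10+-3=7, 10+-2=8
Collecting distinct sums: A + B = {-10, -9, -3, -2, 3, 4, 7, 8}
|A + B| = 8

A + B = {-10, -9, -3, -2, 3, 4, 7, 8}


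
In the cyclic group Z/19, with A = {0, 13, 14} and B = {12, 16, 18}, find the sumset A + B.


Work in Z/19Z: reduce every sum a + b modulo 19.
Enumerate all 9 pairs:
a = 0: 0+12=12, 0+16=16, 0+18=18
a = 13: 13+12=6, 13+16=10, 13+18=12
a = 14: 14+12=7, 14+16=11, 14+18=13
Distinct residues collected: {6, 7, 10, 11, 12, 13, 16, 18}
|A + B| = 8 (out of 19 total residues).

A + B = {6, 7, 10, 11, 12, 13, 16, 18}


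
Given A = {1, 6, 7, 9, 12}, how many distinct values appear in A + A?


A + A = {a + a' : a, a' ∈ A}; |A| = 5.
General bounds: 2|A| - 1 ≤ |A + A| ≤ |A|(|A|+1)/2, i.e. 9 ≤ |A + A| ≤ 15.
Lower bound 2|A|-1 is attained iff A is an arithmetic progression.
Enumerate sums a + a' for a ≤ a' (symmetric, so this suffices):
a = 1: 1+1=2, 1+6=7, 1+7=8, 1+9=10, 1+12=13
a = 6: 6+6=12, 6+7=13, 6+9=15, 6+12=18
a = 7: 7+7=14, 7+9=16, 7+12=19
a = 9: 9+9=18, 9+12=21
a = 12: 12+12=24
Distinct sums: {2, 7, 8, 10, 12, 13, 14, 15, 16, 18, 19, 21, 24}
|A + A| = 13

|A + A| = 13


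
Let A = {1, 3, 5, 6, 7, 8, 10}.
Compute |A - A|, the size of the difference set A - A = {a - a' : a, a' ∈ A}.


A - A = {a - a' : a, a' ∈ A}; |A| = 7.
Bounds: 2|A|-1 ≤ |A - A| ≤ |A|² - |A| + 1, i.e. 13 ≤ |A - A| ≤ 43.
Note: 0 ∈ A - A always (from a - a). The set is symmetric: if d ∈ A - A then -d ∈ A - A.
Enumerate nonzero differences d = a - a' with a > a' (then include -d):
Positive differences: {1, 2, 3, 4, 5, 6, 7, 9}
Full difference set: {0} ∪ (positive diffs) ∪ (negative diffs).
|A - A| = 1 + 2·8 = 17 (matches direct enumeration: 17).

|A - A| = 17


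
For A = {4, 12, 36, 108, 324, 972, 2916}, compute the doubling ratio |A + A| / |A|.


|A| = 7.
Compute A + A by enumerating all 49 pairs.
A + A = {8, 16, 24, 40, 48, 72, 112, 120, 144, 216, 328, 336, 360, 432, 648, 976, 984, 1008, 1080, 1296, 1944, 2920, 2928, 2952, 3024, 3240, 3888, 5832}, so |A + A| = 28.
K = |A + A| / |A| = 28/7 = 4/1 ≈ 4.0000.
Reference: AP of size 7 gives K = 13/7 ≈ 1.8571; a fully generic set of size 7 gives K ≈ 4.0000.

|A| = 7, |A + A| = 28, K = 28/7 = 4/1.


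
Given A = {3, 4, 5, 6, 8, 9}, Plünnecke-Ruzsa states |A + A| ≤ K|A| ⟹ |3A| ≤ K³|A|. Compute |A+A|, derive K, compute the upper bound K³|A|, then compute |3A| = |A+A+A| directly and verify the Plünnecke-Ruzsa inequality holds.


|A| = 6.
Step 1: Compute A + A by enumerating all 36 pairs.
A + A = {6, 7, 8, 9, 10, 11, 12, 13, 14, 15, 16, 17, 18}, so |A + A| = 13.
Step 2: Doubling constant K = |A + A|/|A| = 13/6 = 13/6 ≈ 2.1667.
Step 3: Plünnecke-Ruzsa gives |3A| ≤ K³·|A| = (2.1667)³ · 6 ≈ 61.0278.
Step 4: Compute 3A = A + A + A directly by enumerating all triples (a,b,c) ∈ A³; |3A| = 19.
Step 5: Check 19 ≤ 61.0278? Yes ✓.

K = 13/6, Plünnecke-Ruzsa bound K³|A| ≈ 61.0278, |3A| = 19, inequality holds.


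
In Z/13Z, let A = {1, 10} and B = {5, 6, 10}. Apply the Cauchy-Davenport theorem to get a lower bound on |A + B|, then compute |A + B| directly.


Cauchy-Davenport: |A + B| ≥ min(p, |A| + |B| - 1) for A, B nonempty in Z/pZ.
|A| = 2, |B| = 3, p = 13.
CD lower bound = min(13, 2 + 3 - 1) = min(13, 4) = 4.
Compute A + B mod 13 directly:
a = 1: 1+5=6, 1+6=7, 1+10=11
a = 10: 10+5=2, 10+6=3, 10+10=7
A + B = {2, 3, 6, 7, 11}, so |A + B| = 5.
Verify: 5 ≥ 4? Yes ✓.

CD lower bound = 4, actual |A + B| = 5.


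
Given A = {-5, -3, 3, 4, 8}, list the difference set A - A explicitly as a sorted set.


A - A = {a - a' : a, a' ∈ A}.
Compute a - a' for each ordered pair (a, a'):
a = -5: -5--5=0, -5--3=-2, -5-3=-8, -5-4=-9, -5-8=-13
a = -3: -3--5=2, -3--3=0, -3-3=-6, -3-4=-7, -3-8=-11
a = 3: 3--5=8, 3--3=6, 3-3=0, 3-4=-1, 3-8=-5
a = 4: 4--5=9, 4--3=7, 4-3=1, 4-4=0, 4-8=-4
a = 8: 8--5=13, 8--3=11, 8-3=5, 8-4=4, 8-8=0
Collecting distinct values (and noting 0 appears from a-a):
A - A = {-13, -11, -9, -8, -7, -6, -5, -4, -2, -1, 0, 1, 2, 4, 5, 6, 7, 8, 9, 11, 13}
|A - A| = 21

A - A = {-13, -11, -9, -8, -7, -6, -5, -4, -2, -1, 0, 1, 2, 4, 5, 6, 7, 8, 9, 11, 13}


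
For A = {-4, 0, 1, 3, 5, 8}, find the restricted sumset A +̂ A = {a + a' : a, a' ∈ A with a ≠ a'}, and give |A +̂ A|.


Restricted sumset: A +̂ A = {a + a' : a ∈ A, a' ∈ A, a ≠ a'}.
Equivalently, take A + A and drop any sum 2a that is achievable ONLY as a + a for a ∈ A (i.e. sums representable only with equal summands).
Enumerate pairs (a, a') with a < a' (symmetric, so each unordered pair gives one sum; this covers all a ≠ a'):
  -4 + 0 = -4
  -4 + 1 = -3
  -4 + 3 = -1
  -4 + 5 = 1
  -4 + 8 = 4
  0 + 1 = 1
  0 + 3 = 3
  0 + 5 = 5
  0 + 8 = 8
  1 + 3 = 4
  1 + 5 = 6
  1 + 8 = 9
  3 + 5 = 8
  3 + 8 = 11
  5 + 8 = 13
Collected distinct sums: {-4, -3, -1, 1, 3, 4, 5, 6, 8, 9, 11, 13}
|A +̂ A| = 12
(Reference bound: |A +̂ A| ≥ 2|A| - 3 for |A| ≥ 2, with |A| = 6 giving ≥ 9.)

|A +̂ A| = 12


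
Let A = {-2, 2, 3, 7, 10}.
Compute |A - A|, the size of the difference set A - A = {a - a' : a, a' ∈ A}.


A - A = {a - a' : a, a' ∈ A}; |A| = 5.
Bounds: 2|A|-1 ≤ |A - A| ≤ |A|² - |A| + 1, i.e. 9 ≤ |A - A| ≤ 21.
Note: 0 ∈ A - A always (from a - a). The set is symmetric: if d ∈ A - A then -d ∈ A - A.
Enumerate nonzero differences d = a - a' with a > a' (then include -d):
Positive differences: {1, 3, 4, 5, 7, 8, 9, 12}
Full difference set: {0} ∪ (positive diffs) ∪ (negative diffs).
|A - A| = 1 + 2·8 = 17 (matches direct enumeration: 17).

|A - A| = 17


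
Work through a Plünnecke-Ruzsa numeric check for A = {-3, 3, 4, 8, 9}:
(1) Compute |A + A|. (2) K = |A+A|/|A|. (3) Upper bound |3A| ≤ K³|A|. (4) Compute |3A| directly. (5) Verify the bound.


|A| = 5.
Step 1: Compute A + A by enumerating all 25 pairs.
A + A = {-6, 0, 1, 5, 6, 7, 8, 11, 12, 13, 16, 17, 18}, so |A + A| = 13.
Step 2: Doubling constant K = |A + A|/|A| = 13/5 = 13/5 ≈ 2.6000.
Step 3: Plünnecke-Ruzsa gives |3A| ≤ K³·|A| = (2.6000)³ · 5 ≈ 87.8800.
Step 4: Compute 3A = A + A + A directly by enumerating all triples (a,b,c) ∈ A³; |3A| = 25.
Step 5: Check 25 ≤ 87.8800? Yes ✓.

K = 13/5, Plünnecke-Ruzsa bound K³|A| ≈ 87.8800, |3A| = 25, inequality holds.


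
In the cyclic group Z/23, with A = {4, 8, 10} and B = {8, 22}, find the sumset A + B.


Work in Z/23Z: reduce every sum a + b modulo 23.
Enumerate all 6 pairs:
a = 4: 4+8=12, 4+22=3
a = 8: 8+8=16, 8+22=7
a = 10: 10+8=18, 10+22=9
Distinct residues collected: {3, 7, 9, 12, 16, 18}
|A + B| = 6 (out of 23 total residues).

A + B = {3, 7, 9, 12, 16, 18}


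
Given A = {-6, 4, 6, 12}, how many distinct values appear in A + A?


A + A = {a + a' : a, a' ∈ A}; |A| = 4.
General bounds: 2|A| - 1 ≤ |A + A| ≤ |A|(|A|+1)/2, i.e. 7 ≤ |A + A| ≤ 10.
Lower bound 2|A|-1 is attained iff A is an arithmetic progression.
Enumerate sums a + a' for a ≤ a' (symmetric, so this suffices):
a = -6: -6+-6=-12, -6+4=-2, -6+6=0, -6+12=6
a = 4: 4+4=8, 4+6=10, 4+12=16
a = 6: 6+6=12, 6+12=18
a = 12: 12+12=24
Distinct sums: {-12, -2, 0, 6, 8, 10, 12, 16, 18, 24}
|A + A| = 10

|A + A| = 10


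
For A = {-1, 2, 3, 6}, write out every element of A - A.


A - A = {a - a' : a, a' ∈ A}.
Compute a - a' for each ordered pair (a, a'):
a = -1: -1--1=0, -1-2=-3, -1-3=-4, -1-6=-7
a = 2: 2--1=3, 2-2=0, 2-3=-1, 2-6=-4
a = 3: 3--1=4, 3-2=1, 3-3=0, 3-6=-3
a = 6: 6--1=7, 6-2=4, 6-3=3, 6-6=0
Collecting distinct values (and noting 0 appears from a-a):
A - A = {-7, -4, -3, -1, 0, 1, 3, 4, 7}
|A - A| = 9

A - A = {-7, -4, -3, -1, 0, 1, 3, 4, 7}


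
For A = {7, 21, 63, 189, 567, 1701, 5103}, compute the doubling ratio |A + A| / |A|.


|A| = 7.
Compute A + A by enumerating all 49 pairs.
A + A = {14, 28, 42, 70, 84, 126, 196, 210, 252, 378, 574, 588, 630, 756, 1134, 1708, 1722, 1764, 1890, 2268, 3402, 5110, 5124, 5166, 5292, 5670, 6804, 10206}, so |A + A| = 28.
K = |A + A| / |A| = 28/7 = 4/1 ≈ 4.0000.
Reference: AP of size 7 gives K = 13/7 ≈ 1.8571; a fully generic set of size 7 gives K ≈ 4.0000.

|A| = 7, |A + A| = 28, K = 28/7 = 4/1.


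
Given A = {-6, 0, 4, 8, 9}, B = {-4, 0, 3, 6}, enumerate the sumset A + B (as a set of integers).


A + B = {a + b : a ∈ A, b ∈ B}.
Enumerate all |A|·|B| = 5·4 = 20 pairs (a, b) and collect distinct sums.
a = -6: -6+-4=-10, -6+0=-6, -6+3=-3, -6+6=0
a = 0: 0+-4=-4, 0+0=0, 0+3=3, 0+6=6
a = 4: 4+-4=0, 4+0=4, 4+3=7, 4+6=10
a = 8: 8+-4=4, 8+0=8, 8+3=11, 8+6=14
a = 9: 9+-4=5, 9+0=9, 9+3=12, 9+6=15
Collecting distinct sums: A + B = {-10, -6, -4, -3, 0, 3, 4, 5, 6, 7, 8, 9, 10, 11, 12, 14, 15}
|A + B| = 17

A + B = {-10, -6, -4, -3, 0, 3, 4, 5, 6, 7, 8, 9, 10, 11, 12, 14, 15}


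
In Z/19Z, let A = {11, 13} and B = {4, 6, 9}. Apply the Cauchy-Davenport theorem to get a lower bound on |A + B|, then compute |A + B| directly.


Cauchy-Davenport: |A + B| ≥ min(p, |A| + |B| - 1) for A, B nonempty in Z/pZ.
|A| = 2, |B| = 3, p = 19.
CD lower bound = min(19, 2 + 3 - 1) = min(19, 4) = 4.
Compute A + B mod 19 directly:
a = 11: 11+4=15, 11+6=17, 11+9=1
a = 13: 13+4=17, 13+6=0, 13+9=3
A + B = {0, 1, 3, 15, 17}, so |A + B| = 5.
Verify: 5 ≥ 4? Yes ✓.

CD lower bound = 4, actual |A + B| = 5.


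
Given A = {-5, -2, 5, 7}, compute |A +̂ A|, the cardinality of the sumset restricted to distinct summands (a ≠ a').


Restricted sumset: A +̂ A = {a + a' : a ∈ A, a' ∈ A, a ≠ a'}.
Equivalently, take A + A and drop any sum 2a that is achievable ONLY as a + a for a ∈ A (i.e. sums representable only with equal summands).
Enumerate pairs (a, a') with a < a' (symmetric, so each unordered pair gives one sum; this covers all a ≠ a'):
  -5 + -2 = -7
  -5 + 5 = 0
  -5 + 7 = 2
  -2 + 5 = 3
  -2 + 7 = 5
  5 + 7 = 12
Collected distinct sums: {-7, 0, 2, 3, 5, 12}
|A +̂ A| = 6
(Reference bound: |A +̂ A| ≥ 2|A| - 3 for |A| ≥ 2, with |A| = 4 giving ≥ 5.)

|A +̂ A| = 6


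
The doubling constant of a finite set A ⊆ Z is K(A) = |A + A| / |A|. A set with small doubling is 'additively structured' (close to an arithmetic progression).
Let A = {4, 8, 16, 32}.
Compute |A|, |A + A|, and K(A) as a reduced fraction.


|A| = 4.
Compute A + A by enumerating all 16 pairs.
A + A = {8, 12, 16, 20, 24, 32, 36, 40, 48, 64}, so |A + A| = 10.
K = |A + A| / |A| = 10/4 = 5/2 ≈ 2.5000.
Reference: AP of size 4 gives K = 7/4 ≈ 1.7500; a fully generic set of size 4 gives K ≈ 2.5000.

|A| = 4, |A + A| = 10, K = 10/4 = 5/2.


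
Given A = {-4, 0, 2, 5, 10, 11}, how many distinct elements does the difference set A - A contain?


A - A = {a - a' : a, a' ∈ A}; |A| = 6.
Bounds: 2|A|-1 ≤ |A - A| ≤ |A|² - |A| + 1, i.e. 11 ≤ |A - A| ≤ 31.
Note: 0 ∈ A - A always (from a - a). The set is symmetric: if d ∈ A - A then -d ∈ A - A.
Enumerate nonzero differences d = a - a' with a > a' (then include -d):
Positive differences: {1, 2, 3, 4, 5, 6, 8, 9, 10, 11, 14, 15}
Full difference set: {0} ∪ (positive diffs) ∪ (negative diffs).
|A - A| = 1 + 2·12 = 25 (matches direct enumeration: 25).

|A - A| = 25


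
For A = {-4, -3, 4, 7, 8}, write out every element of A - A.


A - A = {a - a' : a, a' ∈ A}.
Compute a - a' for each ordered pair (a, a'):
a = -4: -4--4=0, -4--3=-1, -4-4=-8, -4-7=-11, -4-8=-12
a = -3: -3--4=1, -3--3=0, -3-4=-7, -3-7=-10, -3-8=-11
a = 4: 4--4=8, 4--3=7, 4-4=0, 4-7=-3, 4-8=-4
a = 7: 7--4=11, 7--3=10, 7-4=3, 7-7=0, 7-8=-1
a = 8: 8--4=12, 8--3=11, 8-4=4, 8-7=1, 8-8=0
Collecting distinct values (and noting 0 appears from a-a):
A - A = {-12, -11, -10, -8, -7, -4, -3, -1, 0, 1, 3, 4, 7, 8, 10, 11, 12}
|A - A| = 17

A - A = {-12, -11, -10, -8, -7, -4, -3, -1, 0, 1, 3, 4, 7, 8, 10, 11, 12}


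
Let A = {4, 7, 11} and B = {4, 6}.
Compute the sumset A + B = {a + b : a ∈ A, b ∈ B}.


A + B = {a + b : a ∈ A, b ∈ B}.
Enumerate all |A|·|B| = 3·2 = 6 pairs (a, b) and collect distinct sums.
a = 4: 4+4=8, 4+6=10
a = 7: 7+4=11, 7+6=13
a = 11: 11+4=15, 11+6=17
Collecting distinct sums: A + B = {8, 10, 11, 13, 15, 17}
|A + B| = 6

A + B = {8, 10, 11, 13, 15, 17}


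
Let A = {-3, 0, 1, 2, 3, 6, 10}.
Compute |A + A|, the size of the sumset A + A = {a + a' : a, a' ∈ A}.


A + A = {a + a' : a, a' ∈ A}; |A| = 7.
General bounds: 2|A| - 1 ≤ |A + A| ≤ |A|(|A|+1)/2, i.e. 13 ≤ |A + A| ≤ 28.
Lower bound 2|A|-1 is attained iff A is an arithmetic progression.
Enumerate sums a + a' for a ≤ a' (symmetric, so this suffices):
a = -3: -3+-3=-6, -3+0=-3, -3+1=-2, -3+2=-1, -3+3=0, -3+6=3, -3+10=7
a = 0: 0+0=0, 0+1=1, 0+2=2, 0+3=3, 0+6=6, 0+10=10
a = 1: 1+1=2, 1+2=3, 1+3=4, 1+6=7, 1+10=11
a = 2: 2+2=4, 2+3=5, 2+6=8, 2+10=12
a = 3: 3+3=6, 3+6=9, 3+10=13
a = 6: 6+6=12, 6+10=16
a = 10: 10+10=20
Distinct sums: {-6, -3, -2, -1, 0, 1, 2, 3, 4, 5, 6, 7, 8, 9, 10, 11, 12, 13, 16, 20}
|A + A| = 20

|A + A| = 20


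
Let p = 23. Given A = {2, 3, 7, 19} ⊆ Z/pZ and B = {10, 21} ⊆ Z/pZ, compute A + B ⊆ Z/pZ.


Work in Z/23Z: reduce every sum a + b modulo 23.
Enumerate all 8 pairs:
a = 2: 2+10=12, 2+21=0
a = 3: 3+10=13, 3+21=1
a = 7: 7+10=17, 7+21=5
a = 19: 19+10=6, 19+21=17
Distinct residues collected: {0, 1, 5, 6, 12, 13, 17}
|A + B| = 7 (out of 23 total residues).

A + B = {0, 1, 5, 6, 12, 13, 17}


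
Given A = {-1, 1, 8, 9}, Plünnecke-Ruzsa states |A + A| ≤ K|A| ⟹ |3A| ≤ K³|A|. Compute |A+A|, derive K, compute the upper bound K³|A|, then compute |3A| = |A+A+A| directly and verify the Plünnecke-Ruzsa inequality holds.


|A| = 4.
Step 1: Compute A + A by enumerating all 16 pairs.
A + A = {-2, 0, 2, 7, 8, 9, 10, 16, 17, 18}, so |A + A| = 10.
Step 2: Doubling constant K = |A + A|/|A| = 10/4 = 10/4 ≈ 2.5000.
Step 3: Plünnecke-Ruzsa gives |3A| ≤ K³·|A| = (2.5000)³ · 4 ≈ 62.5000.
Step 4: Compute 3A = A + A + A directly by enumerating all triples (a,b,c) ∈ A³; |3A| = 19.
Step 5: Check 19 ≤ 62.5000? Yes ✓.

K = 10/4, Plünnecke-Ruzsa bound K³|A| ≈ 62.5000, |3A| = 19, inequality holds.


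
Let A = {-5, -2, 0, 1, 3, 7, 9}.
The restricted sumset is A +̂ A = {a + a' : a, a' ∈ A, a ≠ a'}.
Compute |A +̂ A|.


Restricted sumset: A +̂ A = {a + a' : a ∈ A, a' ∈ A, a ≠ a'}.
Equivalently, take A + A and drop any sum 2a that is achievable ONLY as a + a for a ∈ A (i.e. sums representable only with equal summands).
Enumerate pairs (a, a') with a < a' (symmetric, so each unordered pair gives one sum; this covers all a ≠ a'):
  -5 + -2 = -7
  -5 + 0 = -5
  -5 + 1 = -4
  -5 + 3 = -2
  -5 + 7 = 2
  -5 + 9 = 4
  -2 + 0 = -2
  -2 + 1 = -1
  -2 + 3 = 1
  -2 + 7 = 5
  -2 + 9 = 7
  0 + 1 = 1
  0 + 3 = 3
  0 + 7 = 7
  0 + 9 = 9
  1 + 3 = 4
  1 + 7 = 8
  1 + 9 = 10
  3 + 7 = 10
  3 + 9 = 12
  7 + 9 = 16
Collected distinct sums: {-7, -5, -4, -2, -1, 1, 2, 3, 4, 5, 7, 8, 9, 10, 12, 16}
|A +̂ A| = 16
(Reference bound: |A +̂ A| ≥ 2|A| - 3 for |A| ≥ 2, with |A| = 7 giving ≥ 11.)

|A +̂ A| = 16


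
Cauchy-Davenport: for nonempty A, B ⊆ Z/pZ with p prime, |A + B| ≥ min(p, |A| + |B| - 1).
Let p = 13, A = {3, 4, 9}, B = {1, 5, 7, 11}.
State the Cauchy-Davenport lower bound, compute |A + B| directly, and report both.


Cauchy-Davenport: |A + B| ≥ min(p, |A| + |B| - 1) for A, B nonempty in Z/pZ.
|A| = 3, |B| = 4, p = 13.
CD lower bound = min(13, 3 + 4 - 1) = min(13, 6) = 6.
Compute A + B mod 13 directly:
a = 3: 3+1=4, 3+5=8, 3+7=10, 3+11=1
a = 4: 4+1=5, 4+5=9, 4+7=11, 4+11=2
a = 9: 9+1=10, 9+5=1, 9+7=3, 9+11=7
A + B = {1, 2, 3, 4, 5, 7, 8, 9, 10, 11}, so |A + B| = 10.
Verify: 10 ≥ 6? Yes ✓.

CD lower bound = 6, actual |A + B| = 10.


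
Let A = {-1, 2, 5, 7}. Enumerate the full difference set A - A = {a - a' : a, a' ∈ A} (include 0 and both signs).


A - A = {a - a' : a, a' ∈ A}.
Compute a - a' for each ordered pair (a, a'):
a = -1: -1--1=0, -1-2=-3, -1-5=-6, -1-7=-8
a = 2: 2--1=3, 2-2=0, 2-5=-3, 2-7=-5
a = 5: 5--1=6, 5-2=3, 5-5=0, 5-7=-2
a = 7: 7--1=8, 7-2=5, 7-5=2, 7-7=0
Collecting distinct values (and noting 0 appears from a-a):
A - A = {-8, -6, -5, -3, -2, 0, 2, 3, 5, 6, 8}
|A - A| = 11

A - A = {-8, -6, -5, -3, -2, 0, 2, 3, 5, 6, 8}


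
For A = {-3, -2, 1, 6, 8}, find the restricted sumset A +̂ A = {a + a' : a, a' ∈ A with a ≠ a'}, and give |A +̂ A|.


Restricted sumset: A +̂ A = {a + a' : a ∈ A, a' ∈ A, a ≠ a'}.
Equivalently, take A + A and drop any sum 2a that is achievable ONLY as a + a for a ∈ A (i.e. sums representable only with equal summands).
Enumerate pairs (a, a') with a < a' (symmetric, so each unordered pair gives one sum; this covers all a ≠ a'):
  -3 + -2 = -5
  -3 + 1 = -2
  -3 + 6 = 3
  -3 + 8 = 5
  -2 + 1 = -1
  -2 + 6 = 4
  -2 + 8 = 6
  1 + 6 = 7
  1 + 8 = 9
  6 + 8 = 14
Collected distinct sums: {-5, -2, -1, 3, 4, 5, 6, 7, 9, 14}
|A +̂ A| = 10
(Reference bound: |A +̂ A| ≥ 2|A| - 3 for |A| ≥ 2, with |A| = 5 giving ≥ 7.)

|A +̂ A| = 10


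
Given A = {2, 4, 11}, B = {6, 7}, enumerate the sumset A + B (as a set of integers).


A + B = {a + b : a ∈ A, b ∈ B}.
Enumerate all |A|·|B| = 3·2 = 6 pairs (a, b) and collect distinct sums.
a = 2: 2+6=8, 2+7=9
a = 4: 4+6=10, 4+7=11
a = 11: 11+6=17, 11+7=18
Collecting distinct sums: A + B = {8, 9, 10, 11, 17, 18}
|A + B| = 6

A + B = {8, 9, 10, 11, 17, 18}


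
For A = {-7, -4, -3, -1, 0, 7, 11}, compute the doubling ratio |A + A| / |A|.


|A| = 7.
Compute A + A by enumerating all 49 pairs.
A + A = {-14, -11, -10, -8, -7, -6, -5, -4, -3, -2, -1, 0, 3, 4, 6, 7, 8, 10, 11, 14, 18, 22}, so |A + A| = 22.
K = |A + A| / |A| = 22/7 (already in lowest terms) ≈ 3.1429.
Reference: AP of size 7 gives K = 13/7 ≈ 1.8571; a fully generic set of size 7 gives K ≈ 4.0000.

|A| = 7, |A + A| = 22, K = 22/7.


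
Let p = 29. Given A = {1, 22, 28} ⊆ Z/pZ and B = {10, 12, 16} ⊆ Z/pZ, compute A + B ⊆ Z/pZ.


Work in Z/29Z: reduce every sum a + b modulo 29.
Enumerate all 9 pairs:
a = 1: 1+10=11, 1+12=13, 1+16=17
a = 22: 22+10=3, 22+12=5, 22+16=9
a = 28: 28+10=9, 28+12=11, 28+16=15
Distinct residues collected: {3, 5, 9, 11, 13, 15, 17}
|A + B| = 7 (out of 29 total residues).

A + B = {3, 5, 9, 11, 13, 15, 17}


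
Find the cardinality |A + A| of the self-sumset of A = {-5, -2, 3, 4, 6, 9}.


A + A = {a + a' : a, a' ∈ A}; |A| = 6.
General bounds: 2|A| - 1 ≤ |A + A| ≤ |A|(|A|+1)/2, i.e. 11 ≤ |A + A| ≤ 21.
Lower bound 2|A|-1 is attained iff A is an arithmetic progression.
Enumerate sums a + a' for a ≤ a' (symmetric, so this suffices):
a = -5: -5+-5=-10, -5+-2=-7, -5+3=-2, -5+4=-1, -5+6=1, -5+9=4
a = -2: -2+-2=-4, -2+3=1, -2+4=2, -2+6=4, -2+9=7
a = 3: 3+3=6, 3+4=7, 3+6=9, 3+9=12
a = 4: 4+4=8, 4+6=10, 4+9=13
a = 6: 6+6=12, 6+9=15
a = 9: 9+9=18
Distinct sums: {-10, -7, -4, -2, -1, 1, 2, 4, 6, 7, 8, 9, 10, 12, 13, 15, 18}
|A + A| = 17

|A + A| = 17


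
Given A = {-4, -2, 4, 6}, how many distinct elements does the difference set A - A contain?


A - A = {a - a' : a, a' ∈ A}; |A| = 4.
Bounds: 2|A|-1 ≤ |A - A| ≤ |A|² - |A| + 1, i.e. 7 ≤ |A - A| ≤ 13.
Note: 0 ∈ A - A always (from a - a). The set is symmetric: if d ∈ A - A then -d ∈ A - A.
Enumerate nonzero differences d = a - a' with a > a' (then include -d):
Positive differences: {2, 6, 8, 10}
Full difference set: {0} ∪ (positive diffs) ∪ (negative diffs).
|A - A| = 1 + 2·4 = 9 (matches direct enumeration: 9).

|A - A| = 9


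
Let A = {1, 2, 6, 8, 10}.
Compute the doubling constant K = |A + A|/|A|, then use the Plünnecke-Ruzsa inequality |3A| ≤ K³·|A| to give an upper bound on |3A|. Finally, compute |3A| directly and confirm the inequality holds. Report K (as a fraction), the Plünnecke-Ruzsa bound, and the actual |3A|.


|A| = 5.
Step 1: Compute A + A by enumerating all 25 pairs.
A + A = {2, 3, 4, 7, 8, 9, 10, 11, 12, 14, 16, 18, 20}, so |A + A| = 13.
Step 2: Doubling constant K = |A + A|/|A| = 13/5 = 13/5 ≈ 2.6000.
Step 3: Plünnecke-Ruzsa gives |3A| ≤ K³·|A| = (2.6000)³ · 5 ≈ 87.8800.
Step 4: Compute 3A = A + A + A directly by enumerating all triples (a,b,c) ∈ A³; |3A| = 23.
Step 5: Check 23 ≤ 87.8800? Yes ✓.

K = 13/5, Plünnecke-Ruzsa bound K³|A| ≈ 87.8800, |3A| = 23, inequality holds.


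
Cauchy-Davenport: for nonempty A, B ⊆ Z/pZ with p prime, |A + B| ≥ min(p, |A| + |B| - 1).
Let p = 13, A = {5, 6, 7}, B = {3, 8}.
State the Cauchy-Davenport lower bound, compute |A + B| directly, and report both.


Cauchy-Davenport: |A + B| ≥ min(p, |A| + |B| - 1) for A, B nonempty in Z/pZ.
|A| = 3, |B| = 2, p = 13.
CD lower bound = min(13, 3 + 2 - 1) = min(13, 4) = 4.
Compute A + B mod 13 directly:
a = 5: 5+3=8, 5+8=0
a = 6: 6+3=9, 6+8=1
a = 7: 7+3=10, 7+8=2
A + B = {0, 1, 2, 8, 9, 10}, so |A + B| = 6.
Verify: 6 ≥ 4? Yes ✓.

CD lower bound = 4, actual |A + B| = 6.


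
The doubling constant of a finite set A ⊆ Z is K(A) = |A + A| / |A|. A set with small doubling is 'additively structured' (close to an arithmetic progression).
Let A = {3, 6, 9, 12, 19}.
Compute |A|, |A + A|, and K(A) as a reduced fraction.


|A| = 5.
Compute A + A by enumerating all 25 pairs.
A + A = {6, 9, 12, 15, 18, 21, 22, 24, 25, 28, 31, 38}, so |A + A| = 12.
K = |A + A| / |A| = 12/5 (already in lowest terms) ≈ 2.4000.
Reference: AP of size 5 gives K = 9/5 ≈ 1.8000; a fully generic set of size 5 gives K ≈ 3.0000.

|A| = 5, |A + A| = 12, K = 12/5.


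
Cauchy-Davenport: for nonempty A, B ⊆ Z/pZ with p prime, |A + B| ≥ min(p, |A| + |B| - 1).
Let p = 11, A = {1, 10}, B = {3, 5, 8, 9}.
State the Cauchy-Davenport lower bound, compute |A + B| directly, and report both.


Cauchy-Davenport: |A + B| ≥ min(p, |A| + |B| - 1) for A, B nonempty in Z/pZ.
|A| = 2, |B| = 4, p = 11.
CD lower bound = min(11, 2 + 4 - 1) = min(11, 5) = 5.
Compute A + B mod 11 directly:
a = 1: 1+3=4, 1+5=6, 1+8=9, 1+9=10
a = 10: 10+3=2, 10+5=4, 10+8=7, 10+9=8
A + B = {2, 4, 6, 7, 8, 9, 10}, so |A + B| = 7.
Verify: 7 ≥ 5? Yes ✓.

CD lower bound = 5, actual |A + B| = 7.


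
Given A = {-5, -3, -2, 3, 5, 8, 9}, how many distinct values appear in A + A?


A + A = {a + a' : a, a' ∈ A}; |A| = 7.
General bounds: 2|A| - 1 ≤ |A + A| ≤ |A|(|A|+1)/2, i.e. 13 ≤ |A + A| ≤ 28.
Lower bound 2|A|-1 is attained iff A is an arithmetic progression.
Enumerate sums a + a' for a ≤ a' (symmetric, so this suffices):
a = -5: -5+-5=-10, -5+-3=-8, -5+-2=-7, -5+3=-2, -5+5=0, -5+8=3, -5+9=4
a = -3: -3+-3=-6, -3+-2=-5, -3+3=0, -3+5=2, -3+8=5, -3+9=6
a = -2: -2+-2=-4, -2+3=1, -2+5=3, -2+8=6, -2+9=7
a = 3: 3+3=6, 3+5=8, 3+8=11, 3+9=12
a = 5: 5+5=10, 5+8=13, 5+9=14
a = 8: 8+8=16, 8+9=17
a = 9: 9+9=18
Distinct sums: {-10, -8, -7, -6, -5, -4, -2, 0, 1, 2, 3, 4, 5, 6, 7, 8, 10, 11, 12, 13, 14, 16, 17, 18}
|A + A| = 24

|A + A| = 24


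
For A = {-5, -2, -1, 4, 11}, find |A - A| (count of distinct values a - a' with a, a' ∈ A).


A - A = {a - a' : a, a' ∈ A}; |A| = 5.
Bounds: 2|A|-1 ≤ |A - A| ≤ |A|² - |A| + 1, i.e. 9 ≤ |A - A| ≤ 21.
Note: 0 ∈ A - A always (from a - a). The set is symmetric: if d ∈ A - A then -d ∈ A - A.
Enumerate nonzero differences d = a - a' with a > a' (then include -d):
Positive differences: {1, 3, 4, 5, 6, 7, 9, 12, 13, 16}
Full difference set: {0} ∪ (positive diffs) ∪ (negative diffs).
|A - A| = 1 + 2·10 = 21 (matches direct enumeration: 21).

|A - A| = 21


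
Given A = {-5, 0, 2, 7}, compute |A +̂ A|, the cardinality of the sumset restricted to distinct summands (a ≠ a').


Restricted sumset: A +̂ A = {a + a' : a ∈ A, a' ∈ A, a ≠ a'}.
Equivalently, take A + A and drop any sum 2a that is achievable ONLY as a + a for a ∈ A (i.e. sums representable only with equal summands).
Enumerate pairs (a, a') with a < a' (symmetric, so each unordered pair gives one sum; this covers all a ≠ a'):
  -5 + 0 = -5
  -5 + 2 = -3
  -5 + 7 = 2
  0 + 2 = 2
  0 + 7 = 7
  2 + 7 = 9
Collected distinct sums: {-5, -3, 2, 7, 9}
|A +̂ A| = 5
(Reference bound: |A +̂ A| ≥ 2|A| - 3 for |A| ≥ 2, with |A| = 4 giving ≥ 5.)

|A +̂ A| = 5


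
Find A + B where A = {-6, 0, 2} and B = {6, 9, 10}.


A + B = {a + b : a ∈ A, b ∈ B}.
Enumerate all |A|·|B| = 3·3 = 9 pairs (a, b) and collect distinct sums.
a = -6: -6+6=0, -6+9=3, -6+10=4
a = 0: 0+6=6, 0+9=9, 0+10=10
a = 2: 2+6=8, 2+9=11, 2+10=12
Collecting distinct sums: A + B = {0, 3, 4, 6, 8, 9, 10, 11, 12}
|A + B| = 9

A + B = {0, 3, 4, 6, 8, 9, 10, 11, 12}


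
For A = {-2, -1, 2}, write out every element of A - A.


A - A = {a - a' : a, a' ∈ A}.
Compute a - a' for each ordered pair (a, a'):
a = -2: -2--2=0, -2--1=-1, -2-2=-4
a = -1: -1--2=1, -1--1=0, -1-2=-3
a = 2: 2--2=4, 2--1=3, 2-2=0
Collecting distinct values (and noting 0 appears from a-a):
A - A = {-4, -3, -1, 0, 1, 3, 4}
|A - A| = 7

A - A = {-4, -3, -1, 0, 1, 3, 4}


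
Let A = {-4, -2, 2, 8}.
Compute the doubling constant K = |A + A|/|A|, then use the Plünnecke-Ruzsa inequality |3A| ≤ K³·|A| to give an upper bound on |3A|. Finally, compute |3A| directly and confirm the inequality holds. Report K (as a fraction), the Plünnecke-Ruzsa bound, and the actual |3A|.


|A| = 4.
Step 1: Compute A + A by enumerating all 16 pairs.
A + A = {-8, -6, -4, -2, 0, 4, 6, 10, 16}, so |A + A| = 9.
Step 2: Doubling constant K = |A + A|/|A| = 9/4 = 9/4 ≈ 2.2500.
Step 3: Plünnecke-Ruzsa gives |3A| ≤ K³·|A| = (2.2500)³ · 4 ≈ 45.5625.
Step 4: Compute 3A = A + A + A directly by enumerating all triples (a,b,c) ∈ A³; |3A| = 15.
Step 5: Check 15 ≤ 45.5625? Yes ✓.

K = 9/4, Plünnecke-Ruzsa bound K³|A| ≈ 45.5625, |3A| = 15, inequality holds.


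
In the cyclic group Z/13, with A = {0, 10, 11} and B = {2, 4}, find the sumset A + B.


Work in Z/13Z: reduce every sum a + b modulo 13.
Enumerate all 6 pairs:
a = 0: 0+2=2, 0+4=4
a = 10: 10+2=12, 10+4=1
a = 11: 11+2=0, 11+4=2
Distinct residues collected: {0, 1, 2, 4, 12}
|A + B| = 5 (out of 13 total residues).

A + B = {0, 1, 2, 4, 12}


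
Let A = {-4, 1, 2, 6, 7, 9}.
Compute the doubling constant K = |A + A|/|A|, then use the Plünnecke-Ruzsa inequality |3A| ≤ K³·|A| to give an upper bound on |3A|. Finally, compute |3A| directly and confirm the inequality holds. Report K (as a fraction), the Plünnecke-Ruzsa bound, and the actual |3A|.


|A| = 6.
Step 1: Compute A + A by enumerating all 36 pairs.
A + A = {-8, -3, -2, 2, 3, 4, 5, 7, 8, 9, 10, 11, 12, 13, 14, 15, 16, 18}, so |A + A| = 18.
Step 2: Doubling constant K = |A + A|/|A| = 18/6 = 18/6 ≈ 3.0000.
Step 3: Plünnecke-Ruzsa gives |3A| ≤ K³·|A| = (3.0000)³ · 6 ≈ 162.0000.
Step 4: Compute 3A = A + A + A directly by enumerating all triples (a,b,c) ∈ A³; |3A| = 31.
Step 5: Check 31 ≤ 162.0000? Yes ✓.

K = 18/6, Plünnecke-Ruzsa bound K³|A| ≈ 162.0000, |3A| = 31, inequality holds.


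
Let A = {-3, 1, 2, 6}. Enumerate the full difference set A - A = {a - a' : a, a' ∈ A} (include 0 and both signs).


A - A = {a - a' : a, a' ∈ A}.
Compute a - a' for each ordered pair (a, a'):
a = -3: -3--3=0, -3-1=-4, -3-2=-5, -3-6=-9
a = 1: 1--3=4, 1-1=0, 1-2=-1, 1-6=-5
a = 2: 2--3=5, 2-1=1, 2-2=0, 2-6=-4
a = 6: 6--3=9, 6-1=5, 6-2=4, 6-6=0
Collecting distinct values (and noting 0 appears from a-a):
A - A = {-9, -5, -4, -1, 0, 1, 4, 5, 9}
|A - A| = 9

A - A = {-9, -5, -4, -1, 0, 1, 4, 5, 9}


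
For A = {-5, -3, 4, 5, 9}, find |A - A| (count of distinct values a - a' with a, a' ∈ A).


A - A = {a - a' : a, a' ∈ A}; |A| = 5.
Bounds: 2|A|-1 ≤ |A - A| ≤ |A|² - |A| + 1, i.e. 9 ≤ |A - A| ≤ 21.
Note: 0 ∈ A - A always (from a - a). The set is symmetric: if d ∈ A - A then -d ∈ A - A.
Enumerate nonzero differences d = a - a' with a > a' (then include -d):
Positive differences: {1, 2, 4, 5, 7, 8, 9, 10, 12, 14}
Full difference set: {0} ∪ (positive diffs) ∪ (negative diffs).
|A - A| = 1 + 2·10 = 21 (matches direct enumeration: 21).

|A - A| = 21


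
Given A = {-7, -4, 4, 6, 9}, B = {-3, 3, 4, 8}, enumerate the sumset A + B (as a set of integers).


A + B = {a + b : a ∈ A, b ∈ B}.
Enumerate all |A|·|B| = 5·4 = 20 pairs (a, b) and collect distinct sums.
a = -7: -7+-3=-10, -7+3=-4, -7+4=-3, -7+8=1
a = -4: -4+-3=-7, -4+3=-1, -4+4=0, -4+8=4
a = 4: 4+-3=1, 4+3=7, 4+4=8, 4+8=12
a = 6: 6+-3=3, 6+3=9, 6+4=10, 6+8=14
a = 9: 9+-3=6, 9+3=12, 9+4=13, 9+8=17
Collecting distinct sums: A + B = {-10, -7, -4, -3, -1, 0, 1, 3, 4, 6, 7, 8, 9, 10, 12, 13, 14, 17}
|A + B| = 18

A + B = {-10, -7, -4, -3, -1, 0, 1, 3, 4, 6, 7, 8, 9, 10, 12, 13, 14, 17}


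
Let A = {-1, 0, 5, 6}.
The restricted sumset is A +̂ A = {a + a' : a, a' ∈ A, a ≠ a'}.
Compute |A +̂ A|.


Restricted sumset: A +̂ A = {a + a' : a ∈ A, a' ∈ A, a ≠ a'}.
Equivalently, take A + A and drop any sum 2a that is achievable ONLY as a + a for a ∈ A (i.e. sums representable only with equal summands).
Enumerate pairs (a, a') with a < a' (symmetric, so each unordered pair gives one sum; this covers all a ≠ a'):
  -1 + 0 = -1
  -1 + 5 = 4
  -1 + 6 = 5
  0 + 5 = 5
  0 + 6 = 6
  5 + 6 = 11
Collected distinct sums: {-1, 4, 5, 6, 11}
|A +̂ A| = 5
(Reference bound: |A +̂ A| ≥ 2|A| - 3 for |A| ≥ 2, with |A| = 4 giving ≥ 5.)

|A +̂ A| = 5


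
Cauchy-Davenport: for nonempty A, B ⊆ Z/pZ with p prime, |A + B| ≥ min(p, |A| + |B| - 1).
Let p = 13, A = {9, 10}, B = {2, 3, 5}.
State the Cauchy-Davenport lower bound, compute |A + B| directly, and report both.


Cauchy-Davenport: |A + B| ≥ min(p, |A| + |B| - 1) for A, B nonempty in Z/pZ.
|A| = 2, |B| = 3, p = 13.
CD lower bound = min(13, 2 + 3 - 1) = min(13, 4) = 4.
Compute A + B mod 13 directly:
a = 9: 9+2=11, 9+3=12, 9+5=1
a = 10: 10+2=12, 10+3=0, 10+5=2
A + B = {0, 1, 2, 11, 12}, so |A + B| = 5.
Verify: 5 ≥ 4? Yes ✓.

CD lower bound = 4, actual |A + B| = 5.


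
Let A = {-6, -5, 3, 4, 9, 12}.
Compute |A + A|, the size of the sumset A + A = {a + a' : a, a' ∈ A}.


A + A = {a + a' : a, a' ∈ A}; |A| = 6.
General bounds: 2|A| - 1 ≤ |A + A| ≤ |A|(|A|+1)/2, i.e. 11 ≤ |A + A| ≤ 21.
Lower bound 2|A|-1 is attained iff A is an arithmetic progression.
Enumerate sums a + a' for a ≤ a' (symmetric, so this suffices):
a = -6: -6+-6=-12, -6+-5=-11, -6+3=-3, -6+4=-2, -6+9=3, -6+12=6
a = -5: -5+-5=-10, -5+3=-2, -5+4=-1, -5+9=4, -5+12=7
a = 3: 3+3=6, 3+4=7, 3+9=12, 3+12=15
a = 4: 4+4=8, 4+9=13, 4+12=16
a = 9: 9+9=18, 9+12=21
a = 12: 12+12=24
Distinct sums: {-12, -11, -10, -3, -2, -1, 3, 4, 6, 7, 8, 12, 13, 15, 16, 18, 21, 24}
|A + A| = 18

|A + A| = 18
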